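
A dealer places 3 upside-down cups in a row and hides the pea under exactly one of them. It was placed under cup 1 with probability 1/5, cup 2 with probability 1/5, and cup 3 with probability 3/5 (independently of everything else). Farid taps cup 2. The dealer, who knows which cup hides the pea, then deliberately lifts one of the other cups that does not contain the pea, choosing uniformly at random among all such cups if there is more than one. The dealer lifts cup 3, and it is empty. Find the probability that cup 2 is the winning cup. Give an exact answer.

Consider each possible location of the pea in turn.
If it is under cup 1 (prior 1/5): the dealer has no choice, probability 1; weight (1/5)·1 = 1/5.
If it is under cup 2 (prior 1/5): the dealer has 2 equally likely choices, so probability 1/2; weight (1/5)·(1/2) = 1/10.
If it is under cup 3 (prior 3/5): the dealer opened cup 3, so this case is ruled out; weight (3/5)·0 = 0.
The weights sum to 3/10.
So P(the pea under cup 2 | the dealer opened cup 3) = (1/10) / (3/10) = 1/3.

1/3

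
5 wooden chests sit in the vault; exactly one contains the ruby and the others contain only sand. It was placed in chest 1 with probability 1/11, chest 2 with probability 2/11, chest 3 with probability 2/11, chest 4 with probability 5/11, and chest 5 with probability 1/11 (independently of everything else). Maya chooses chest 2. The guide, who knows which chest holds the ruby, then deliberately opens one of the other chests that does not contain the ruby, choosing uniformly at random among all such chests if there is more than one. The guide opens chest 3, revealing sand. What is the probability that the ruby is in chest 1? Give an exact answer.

2/17

Apply Bayes' rule, conditioning on where the ruby actually is.
If it is in either of chests 1 and 5 (prior 1/11 each): the guide has 3 equally likely choices, so probability 1/3; weight (1/11)·(1/3) = 1/33 each.
If it is in chest 2 (prior 2/11): the guide has 4 equally likely choices, so probability 1/4; weight (2/11)·(1/4) = 1/22.
If it is in chest 3 (prior 2/11): the guide opened chest 3, so this case is ruled out; weight (2/11)·0 = 0.
If it is in chest 4 (prior 5/11): the guide has 3 equally likely choices, so probability 1/3; weight (5/11)·(1/3) = 5/33.
The weights sum to 17/66.
So P(the ruby in chest 1 | the guide opened chest 3) = (1/33) / (17/66) = 2/17.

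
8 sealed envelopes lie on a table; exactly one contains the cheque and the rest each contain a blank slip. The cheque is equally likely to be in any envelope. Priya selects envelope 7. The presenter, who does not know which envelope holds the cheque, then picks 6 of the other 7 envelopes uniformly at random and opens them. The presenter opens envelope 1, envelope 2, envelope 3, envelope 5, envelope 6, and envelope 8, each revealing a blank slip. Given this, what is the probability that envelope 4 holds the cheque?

Because the presenter chose which envelopes to open without knowing where the cheque is, the choice is independent of the prize location. Learning that none of the 6 opened envelopes holds the cheque simply rules out those 6 locations and leaves the remaining 2 envelopes still equally likely by symmetry.
So P(the cheque in envelope 4) = 1/2.

1/2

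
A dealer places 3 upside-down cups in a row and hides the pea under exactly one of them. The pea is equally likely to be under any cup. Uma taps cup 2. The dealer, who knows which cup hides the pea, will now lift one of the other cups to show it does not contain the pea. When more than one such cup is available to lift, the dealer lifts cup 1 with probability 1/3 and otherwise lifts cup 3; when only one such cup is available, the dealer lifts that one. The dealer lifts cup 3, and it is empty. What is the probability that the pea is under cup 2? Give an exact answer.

Consider each possible location of the pea in turn.
If it is under cup 1 (prior 1/3): only cup 3 is available, probability 1; weight (1/3)·1 = 1/3.
If it is under cup 2 (prior 1/3): cup 1 is available but not opened, probability 2/3; weight (1/3)·(2/3) = 2/9.
If it is under cup 3 (prior 1/3): the dealer opened cup 3, so this case is ruled out; weight (1/3)·0 = 0.
The weights sum to 5/9.
So P(the pea under cup 2 | the dealer opened cup 3) = (2/9) / (5/9) = 2/5.

2/5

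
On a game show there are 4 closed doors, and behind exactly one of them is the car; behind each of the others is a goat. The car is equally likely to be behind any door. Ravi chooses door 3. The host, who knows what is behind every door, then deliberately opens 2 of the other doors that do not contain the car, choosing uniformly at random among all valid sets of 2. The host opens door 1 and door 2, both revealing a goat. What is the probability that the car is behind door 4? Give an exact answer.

Condition on the true location of the car.
If it is behind either of doors 1 and 2 (prior 1/4 each): that door was opened and seen not to hold the prize — ruled out; weight (1/4)·0 = 0 each.
If it is behind door 3 (prior 1/4): the host has 3 equally likely choices, so probability 1/3; weight (1/4)·(1/3) = 1/12.
If it is behind door 4 (prior 1/4): the host has no choice, probability 1; weight (1/4)·1 = 1/4.
The weights sum to 1/3.
So P(the car behind door 4 | the host opened door 1 and door 2) = (1/4) / (1/3) = 3/4.

3/4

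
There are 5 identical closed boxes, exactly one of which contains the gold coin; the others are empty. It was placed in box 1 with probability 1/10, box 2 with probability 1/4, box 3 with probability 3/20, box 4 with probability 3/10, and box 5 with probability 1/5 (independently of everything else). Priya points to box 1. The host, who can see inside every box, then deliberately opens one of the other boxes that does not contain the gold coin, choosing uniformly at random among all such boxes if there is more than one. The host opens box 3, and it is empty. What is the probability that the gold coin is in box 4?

4/11

Condition on the true location of the gold coin.
If it is in box 1 (prior 1/10): the host has 4 equally likely choices, so probability 1/4; weight (1/10)·(1/4) = 1/40.
If it is in box 2 (prior 1/4): the host has 3 equally likely choices, so probability 1/3; weight (1/4)·(1/3) = 1/12.
If it is in box 3 (prior 3/20): the host opened box 3, so this case is ruled out; weight (3/20)·0 = 0.
If it is in box 4 (prior 3/10): the host has 3 equally likely choices, so probability 1/3; weight (3/10)·(1/3) = 1/10.
If it is in box 5 (prior 1/5): the host has 3 equally likely choices, so probability 1/3; weight (1/5)·(1/3) = 1/15.
The weights sum to 11/40.
So P(the gold coin in box 4 | the host opened box 3) = (1/10) / (11/40) = 4/11.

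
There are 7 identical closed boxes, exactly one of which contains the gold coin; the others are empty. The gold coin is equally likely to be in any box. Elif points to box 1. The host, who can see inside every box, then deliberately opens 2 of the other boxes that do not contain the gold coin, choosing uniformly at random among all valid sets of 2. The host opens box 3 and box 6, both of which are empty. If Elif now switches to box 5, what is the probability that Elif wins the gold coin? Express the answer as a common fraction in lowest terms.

3/14

Condition on the true location of the gold coin.
If it is in box 1 (prior 1/7): the host has 15 equally likely choices, so probability 1/15; weight (1/7)·(1/15) = 1/105.
If it is in any of boxes 2, 4, 5, and 7 (prior 1/7 each): the host has 10 equally likely choices, so probability 1/10; weight (1/7)·(1/10) = 1/70 each.
If it is in either of boxes 3 and 6 (prior 1/7 each): that box was opened and seen not to hold the prize — ruled out; weight (1/7)·0 = 0 each.
The weights sum to 1/15.
So P(the gold coin in box 5 | the host opened box 3 and box 6) = (1/70) / (1/15) = 3/14.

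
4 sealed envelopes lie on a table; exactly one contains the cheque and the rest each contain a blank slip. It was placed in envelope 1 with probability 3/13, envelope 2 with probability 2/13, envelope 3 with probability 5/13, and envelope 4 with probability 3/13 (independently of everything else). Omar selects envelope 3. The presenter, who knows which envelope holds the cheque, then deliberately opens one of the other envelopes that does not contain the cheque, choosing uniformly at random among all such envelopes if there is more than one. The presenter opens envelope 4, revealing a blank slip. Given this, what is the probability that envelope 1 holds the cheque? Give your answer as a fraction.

Apply Bayes' rule, conditioning on where the cheque actually is.
If it is in envelope 1 (prior 3/13): the presenter has 2 equally likely choices, so probability 1/2; weight (3/13)·(1/2) = 3/26.
If it is in envelope 2 (prior 2/13): the presenter has 2 equally likely choices, so probability 1/2; weight (2/13)·(1/2) = 1/13.
If it is in envelope 3 (prior 5/13): the presenter has 3 equally likely choices, so probability 1/3; weight (5/13)·(1/3) = 5/39.
If it is in envelope 4 (prior 3/13): the presenter opened envelope 4, so this case is ruled out; weight (3/13)·0 = 0.
The weights sum to 25/78.
So P(the cheque in envelope 1 | the presenter opened envelope 4) = (3/26) / (25/78) = 9/25.

9/25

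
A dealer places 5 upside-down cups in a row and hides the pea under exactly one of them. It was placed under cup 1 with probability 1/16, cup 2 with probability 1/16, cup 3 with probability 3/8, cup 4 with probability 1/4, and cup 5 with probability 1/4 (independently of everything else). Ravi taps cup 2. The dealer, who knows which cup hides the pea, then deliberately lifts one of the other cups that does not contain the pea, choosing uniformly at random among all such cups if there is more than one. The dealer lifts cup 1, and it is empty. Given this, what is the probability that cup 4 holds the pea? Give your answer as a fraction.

16/59

Condition on the true location of the pea.
If it is under cup 1 (prior 1/16): the dealer opened cup 1, so this case is ruled out; weight (1/16)·0 = 0.
If it is under cup 2 (prior 1/16): the dealer has 4 equally likely choices, so probability 1/4; weight (1/16)·(1/4) = 1/64.
If it is under cup 3 (prior 3/8): the dealer has 3 equally likely choices, so probability 1/3; weight (3/8)·(1/3) = 1/8.
If it is under either of cups 4 and 5 (prior 1/4 each): the dealer has 3 equally likely choices, so probability 1/3; weight (1/4)·(1/3) = 1/12 each.
The weights sum to 59/192.
So P(the pea under cup 4 | the dealer opened cup 1) = (1/12) / (59/192) = 16/59.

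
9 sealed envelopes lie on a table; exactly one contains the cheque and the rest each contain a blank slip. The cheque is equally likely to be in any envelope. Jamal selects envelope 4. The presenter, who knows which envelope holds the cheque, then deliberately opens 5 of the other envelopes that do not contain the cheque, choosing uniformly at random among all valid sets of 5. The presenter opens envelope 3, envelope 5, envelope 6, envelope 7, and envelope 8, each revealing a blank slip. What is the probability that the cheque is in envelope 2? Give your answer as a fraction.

Consider each possible location of the cheque in turn.
If it is in any of envelopes 1, 2, and 9 (prior 1/9 each): the presenter has 21 equally likely choices, so probability 1/21; weight (1/9)·(1/21) = 1/189 each.
If it is in any of envelopes 3, 5, 6, 7, and 8 (prior 1/9 each): that envelope was opened and seen not to hold the prize — ruled out; weight (1/9)·0 = 0 each.
If it is in envelope 4 (prior 1/9): the presenter has 56 equally likely choices, so probability 1/56; weight (1/9)·(1/56) = 1/504.
The weights sum to 1/56.
So P(the cheque in envelope 2 | the presenter opened envelope 3, envelope 5, envelope 6, envelope 7, and envelope 8) = (1/189) / (1/56) = 8/27.

8/27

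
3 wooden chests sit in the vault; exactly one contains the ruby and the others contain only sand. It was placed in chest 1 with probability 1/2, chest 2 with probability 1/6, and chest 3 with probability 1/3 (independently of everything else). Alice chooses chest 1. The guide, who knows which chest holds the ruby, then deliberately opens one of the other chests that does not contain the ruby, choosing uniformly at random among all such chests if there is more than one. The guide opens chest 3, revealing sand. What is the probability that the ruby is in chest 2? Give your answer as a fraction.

Apply Bayes' rule, conditioning on where the ruby actually is.
If it is in chest 1 (prior 1/2): the guide has 2 equally likely choices, so probability 1/2; weight (1/2)·(1/2) = 1/4.
If it is in chest 2 (prior 1/6): the guide has no choice, probability 1; weight (1/6)·1 = 1/6.
If it is in chest 3 (prior 1/3): the guide opened chest 3, so this case is ruled out; weight (1/3)·0 = 0.
The weights sum to 5/12.
So P(the ruby in chest 2 | the guide opened chest 3) = (1/6) / (5/12) = 2/5.

2/5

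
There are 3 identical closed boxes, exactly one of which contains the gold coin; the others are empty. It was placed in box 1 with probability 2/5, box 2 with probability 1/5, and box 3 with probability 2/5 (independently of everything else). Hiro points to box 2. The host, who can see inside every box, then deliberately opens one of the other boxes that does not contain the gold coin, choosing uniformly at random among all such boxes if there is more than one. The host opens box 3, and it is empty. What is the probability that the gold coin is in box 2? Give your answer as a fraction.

Consider each possible location of the gold coin in turn.
If it is in box 1 (prior 2/5): the host has no choice, probability 1; weight (2/5)·1 = 2/5.
If it is in box 2 (prior 1/5): the host has 2 equally likely choices, so probability 1/2; weight (1/5)·(1/2) = 1/10.
If it is in box 3 (prior 2/5): the host opened box 3, so this case is ruled out; weight (2/5)·0 = 0.
The weights sum to 1/2.
So P(the gold coin in box 2 | the host opened box 3) = (1/10) / (1/2) = 1/5.

1/5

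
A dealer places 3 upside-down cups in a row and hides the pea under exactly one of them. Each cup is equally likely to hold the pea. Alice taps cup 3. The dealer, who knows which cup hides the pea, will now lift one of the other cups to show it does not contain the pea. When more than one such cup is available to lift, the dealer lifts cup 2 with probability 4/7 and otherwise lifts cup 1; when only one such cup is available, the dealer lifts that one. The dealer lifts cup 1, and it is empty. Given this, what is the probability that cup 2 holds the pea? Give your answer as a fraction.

7/10

Apply Bayes' rule, conditioning on where the pea actually is.
If it is under cup 1 (prior 1/3): the dealer opened cup 1, so this case is ruled out; weight (1/3)·0 = 0.
If it is under cup 2 (prior 1/3): only cup 1 is available, probability 1; weight (1/3)·1 = 1/3.
If it is under cup 3 (prior 1/3): cup 2 is available but not opened, probability 3/7; weight (1/3)·(3/7) = 1/7.
The weights sum to 10/21.
So P(the pea under cup 2 | the dealer opened cup 1) = (1/3) / (10/21) = 7/10.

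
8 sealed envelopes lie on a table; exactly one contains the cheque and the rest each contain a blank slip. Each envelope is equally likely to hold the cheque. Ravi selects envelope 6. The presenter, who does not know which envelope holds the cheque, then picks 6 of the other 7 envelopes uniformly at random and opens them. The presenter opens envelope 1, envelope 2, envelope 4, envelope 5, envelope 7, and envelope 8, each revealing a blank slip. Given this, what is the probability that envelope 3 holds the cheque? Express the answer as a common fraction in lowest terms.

Apply Bayes' rule, conditioning on where the cheque actually is.
If it is in any of envelopes 1, 2, 4, 5, 7, and 8 (prior 1/8 each): that envelope was opened and seen not to hold the prize — ruled out; weight (1/8)·0 = 0 each.
If it is in either of envelopes 3 and 6 (prior 1/8 each): the presenter picks exactly this set with probability 1/7 regardless, and none is the prize; weight (1/8)·(1/7) = 1/56 each.
The weights sum to 1/28.
So P(the cheque in envelope 3 | the presenter opened envelope 1, envelope 2, envelope 4, envelope 5, envelope 7, and envelope 8) = (1/56) / (1/28) = 1/2.

1/2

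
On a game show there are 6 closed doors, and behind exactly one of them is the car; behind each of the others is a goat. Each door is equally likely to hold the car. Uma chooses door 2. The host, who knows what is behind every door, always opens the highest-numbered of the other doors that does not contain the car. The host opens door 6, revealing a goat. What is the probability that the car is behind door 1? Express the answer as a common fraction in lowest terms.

Consider each possible location of the car in turn.
If it is behind any of doors 1, 2, 3, 4, and 5 (prior 1/6 each): door 6 is the highest-numbered option available, probability 1; weight (1/6)·1 = 1/6 each.
If it is behind door 6 (prior 1/6): the host opened door 6, so this case is ruled out; weight (1/6)·0 = 0.
The weights sum to 5/6.
So P(the car behind door 1 | the host opened door 6) = (1/6) / (5/6) = 1/5.

1/5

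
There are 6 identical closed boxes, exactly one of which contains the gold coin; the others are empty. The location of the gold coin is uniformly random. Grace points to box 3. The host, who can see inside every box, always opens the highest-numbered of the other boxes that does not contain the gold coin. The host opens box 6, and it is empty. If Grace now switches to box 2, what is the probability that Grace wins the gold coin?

1/5

Consider each possible location of the gold coin in turn.
If it is in any of boxes 1, 2, 3, 4, and 5 (prior 1/6 each): box 6 is the highest-numbered option available, probability 1; weight (1/6)·1 = 1/6 each.
If it is in box 6 (prior 1/6): the host opened box 6, so this case is ruled out; weight (1/6)·0 = 0.
The weights sum to 5/6.
So P(the gold coin in box 2 | the host opened box 6) = (1/6) / (5/6) = 1/5.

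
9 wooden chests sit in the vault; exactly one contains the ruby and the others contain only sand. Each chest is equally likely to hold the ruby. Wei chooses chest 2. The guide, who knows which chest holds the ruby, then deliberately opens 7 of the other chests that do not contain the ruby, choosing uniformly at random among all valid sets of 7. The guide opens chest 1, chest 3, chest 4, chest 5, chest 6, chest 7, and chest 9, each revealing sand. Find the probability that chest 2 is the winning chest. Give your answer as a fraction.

1/9

Condition on the true location of the ruby.
If it is in any of chests 1, 3, 4, 5, 6, 7, and 9 (prior 1/9 each): that chest was opened and seen not to hold the prize — ruled out; weight (1/9)·0 = 0 each.
If it is in chest 2 (prior 1/9): the guide has 8 equally likely choices, so probability 1/8; weight (1/9)·(1/8) = 1/72.
If it is in chest 8 (prior 1/9): the guide has no choice, probability 1; weight (1/9)·1 = 1/9.
The weights sum to 1/8.
So P(the ruby in chest 2 | the guide opened chest 1, chest 3, chest 4, chest 5, chest 6, chest 7, and chest 9) = (1/72) / (1/8) = 1/9.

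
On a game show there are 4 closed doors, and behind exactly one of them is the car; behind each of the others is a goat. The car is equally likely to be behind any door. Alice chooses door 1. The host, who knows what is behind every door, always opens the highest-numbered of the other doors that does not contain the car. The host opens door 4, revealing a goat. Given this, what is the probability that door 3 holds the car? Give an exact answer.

1/3

Apply Bayes' rule, conditioning on where the car actually is.
If it is behind any of doors 1, 2, and 3 (prior 1/4 each): door 4 is the highest-numbered option available, probability 1; weight (1/4)·1 = 1/4 each.
If it is behind door 4 (prior 1/4): the host opened door 4, so this case is ruled out; weight (1/4)·0 = 0.
The weights sum to 3/4.
So P(the car behind door 3 | the host opened door 4) = (1/4) / (3/4) = 1/3.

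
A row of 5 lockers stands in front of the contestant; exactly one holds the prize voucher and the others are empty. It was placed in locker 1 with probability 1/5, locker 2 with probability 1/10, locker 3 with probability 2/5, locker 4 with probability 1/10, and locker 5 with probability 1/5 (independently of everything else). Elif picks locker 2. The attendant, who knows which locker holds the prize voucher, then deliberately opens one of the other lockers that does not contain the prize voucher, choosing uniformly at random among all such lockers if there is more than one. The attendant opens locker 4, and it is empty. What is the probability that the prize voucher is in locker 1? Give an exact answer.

8/35

Condition on the true location of the prize voucher.
If it is in either of lockers 1 and 5 (prior 1/5 each): the attendant has 3 equally likely choices, so probability 1/3; weight (1/5)·(1/3) = 1/15 each.
If it is in locker 2 (prior 1/10): the attendant has 4 equally likely choices, so probability 1/4; weight (1/10)·(1/4) = 1/40.
If it is in locker 3 (prior 2/5): the attendant has 3 equally likely choices, so probability 1/3; weight (2/5)·(1/3) = 2/15.
If it is in locker 4 (prior 1/10): the attendant opened locker 4, so this case is ruled out; weight (1/10)·0 = 0.
The weights sum to 7/24.
So P(the prize voucher in locker 1 | the attendant opened locker 4) = (1/15) / (7/24) = 8/35.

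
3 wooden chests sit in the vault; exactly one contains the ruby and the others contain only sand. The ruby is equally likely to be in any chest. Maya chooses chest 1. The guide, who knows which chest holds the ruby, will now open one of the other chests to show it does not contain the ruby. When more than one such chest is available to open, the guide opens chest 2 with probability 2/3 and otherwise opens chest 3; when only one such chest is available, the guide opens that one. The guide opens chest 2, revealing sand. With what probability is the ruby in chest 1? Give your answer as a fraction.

2/5

Consider each possible location of the ruby in turn.
If it is in chest 1 (prior 1/3): chest 2 is available, opened with probability 2/3; weight (1/3)·(2/3) = 2/9.
If it is in chest 2 (prior 1/3): the guide opened chest 2, so this case is ruled out; weight (1/3)·0 = 0.
If it is in chest 3 (prior 1/3): only chest 2 is available, probability 1; weight (1/3)·1 = 1/3.
The weights sum to 5/9.
So P(the ruby in chest 1 | the guide opened chest 2) = (2/9) / (5/9) = 2/5.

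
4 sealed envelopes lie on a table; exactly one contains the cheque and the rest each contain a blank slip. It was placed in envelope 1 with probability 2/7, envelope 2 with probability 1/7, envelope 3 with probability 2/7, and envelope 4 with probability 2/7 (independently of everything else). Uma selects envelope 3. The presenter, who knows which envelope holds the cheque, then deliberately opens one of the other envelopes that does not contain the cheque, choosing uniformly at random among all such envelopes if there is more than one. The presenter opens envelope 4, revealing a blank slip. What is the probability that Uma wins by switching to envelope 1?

Condition on the true location of the cheque.
If it is in envelope 1 (prior 2/7): the presenter has 2 equally likely choices, so probability 1/2; weight (2/7)·(1/2) = 1/7.
If it is in envelope 2 (prior 1/7): the presenter has 2 equally likely choices, so probability 1/2; weight (1/7)·(1/2) = 1/14.
If it is in envelope 3 (prior 2/7): the presenter has 3 equally likely choices, so probability 1/3; weight (2/7)·(1/3) = 2/21.
If it is in envelope 4 (prior 2/7): the presenter opened envelope 4, so this case is ruled out; weight (2/7)·0 = 0.
The weights sum to 13/42.
So P(the cheque in envelope 1 | the presenter opened envelope 4) = (1/7) / (13/42) = 6/13.

6/13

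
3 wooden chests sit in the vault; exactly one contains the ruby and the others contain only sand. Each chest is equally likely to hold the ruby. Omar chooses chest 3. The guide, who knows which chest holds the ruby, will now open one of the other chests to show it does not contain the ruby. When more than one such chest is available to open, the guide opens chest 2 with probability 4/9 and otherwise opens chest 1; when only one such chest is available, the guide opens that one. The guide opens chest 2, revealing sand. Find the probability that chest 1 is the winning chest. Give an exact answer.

Condition on the true location of the ruby.
If it is in chest 1 (prior 1/3): only chest 2 is available, probability 1; weight (1/3)·1 = 1/3.
If it is in chest 2 (prior 1/3): the guide opened chest 2, so this case is ruled out; weight (1/3)·0 = 0.
If it is in chest 3 (prior 1/3): chest 2 is available, opened with probability 4/9; weight (1/3)·(4/9) = 4/27.
The weights sum to 13/27.
So P(the ruby in chest 1 | the guide opened chest 2) = (1/3) / (13/27) = 9/13.

9/13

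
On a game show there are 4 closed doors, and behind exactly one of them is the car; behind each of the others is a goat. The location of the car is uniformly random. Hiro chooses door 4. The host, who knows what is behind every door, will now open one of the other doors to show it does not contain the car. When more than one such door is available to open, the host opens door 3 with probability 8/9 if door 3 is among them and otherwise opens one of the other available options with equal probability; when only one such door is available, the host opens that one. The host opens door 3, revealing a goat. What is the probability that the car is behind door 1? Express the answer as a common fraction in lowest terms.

Apply Bayes' rule, conditioning on where the car actually is.
If it is behind any of doors 1, 2, and 4 (prior 1/4 each): door 3 is available, opened with probability 8/9; weight (1/4)·(8/9) = 2/9 each.
If it is behind door 3 (prior 1/4): the host opened door 3, so this case is ruled out; weight (1/4)·0 = 0.
The weights sum to 2/3.
So P(the car behind door 1 | the host opened door 3) = (2/9) / (2/3) = 1/3.

1/3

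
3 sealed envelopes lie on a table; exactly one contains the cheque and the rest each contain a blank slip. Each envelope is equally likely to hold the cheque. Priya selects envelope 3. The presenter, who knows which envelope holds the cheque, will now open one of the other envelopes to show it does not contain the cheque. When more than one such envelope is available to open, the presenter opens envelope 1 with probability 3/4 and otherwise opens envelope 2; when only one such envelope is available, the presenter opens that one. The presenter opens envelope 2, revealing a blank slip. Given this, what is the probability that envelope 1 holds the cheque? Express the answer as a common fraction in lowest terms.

Consider each possible location of the cheque in turn.
If it is in envelope 1 (prior 1/3): only envelope 2 is available, probability 1; weight (1/3)·1 = 1/3.
If it is in envelope 2 (prior 1/3): the presenter opened envelope 2, so this case is ruled out; weight (1/3)·0 = 0.
If it is in envelope 3 (prior 1/3): envelope 1 is available but not opened, probability 1/4; weight (1/3)·(1/4) = 1/12.
The weights sum to 5/12.
So P(the cheque in envelope 1 | the presenter opened envelope 2) = (1/3) / (5/12) = 4/5.

4/5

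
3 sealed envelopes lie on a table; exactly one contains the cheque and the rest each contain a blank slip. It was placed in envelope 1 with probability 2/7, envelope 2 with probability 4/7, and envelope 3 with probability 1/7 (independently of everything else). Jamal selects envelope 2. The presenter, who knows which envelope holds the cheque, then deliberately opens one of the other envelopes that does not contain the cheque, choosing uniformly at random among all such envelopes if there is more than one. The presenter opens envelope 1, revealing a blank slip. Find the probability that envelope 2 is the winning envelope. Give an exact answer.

2/3

Apply Bayes' rule, conditioning on where the cheque actually is.
If it is in envelope 1 (prior 2/7): the presenter opened envelope 1, so this case is ruled out; weight (2/7)·0 = 0.
If it is in envelope 2 (prior 4/7): the presenter has 2 equally likely choices, so probability 1/2; weight (4/7)·(1/2) = 2/7.
If it is in envelope 3 (prior 1/7): the presenter has no choice, probability 1; weight (1/7)·1 = 1/7.
The weights sum to 3/7.
So P(the cheque in envelope 2 | the presenter opened envelope 1) = (2/7) / (3/7) = 2/3.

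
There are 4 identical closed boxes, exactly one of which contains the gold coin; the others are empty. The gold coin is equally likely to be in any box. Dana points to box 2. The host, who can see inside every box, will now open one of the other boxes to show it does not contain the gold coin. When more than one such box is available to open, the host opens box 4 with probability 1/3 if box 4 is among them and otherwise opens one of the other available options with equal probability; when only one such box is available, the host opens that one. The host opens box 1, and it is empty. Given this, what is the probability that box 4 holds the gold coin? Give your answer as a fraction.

1/3

Consider each possible location of the gold coin in turn.
If it is in box 1 (prior 1/4): the host opened box 1, so this case is ruled out; weight (1/4)·0 = 0.
If it is in box 2 (prior 1/4): box 4 is available but not opened; box 1 gets probability (1 − 1/3)/2 = 1/3; weight (1/4)·(1/3) = 1/12.
If it is in box 3 (prior 1/4): box 4 is available but not opened, probability 2/3; weight (1/4)·(2/3) = 1/6.
If it is in box 4 (prior 1/4): box 4 holds the prize so is unavailable; the host chooses uniformly among the 2 others, probability 1/2; weight (1/4)·(1/2) = 1/8.
The weights sum to 3/8.
So P(the gold coin in box 4 | the host opened box 1) = (1/8) / (3/8) = 1/3.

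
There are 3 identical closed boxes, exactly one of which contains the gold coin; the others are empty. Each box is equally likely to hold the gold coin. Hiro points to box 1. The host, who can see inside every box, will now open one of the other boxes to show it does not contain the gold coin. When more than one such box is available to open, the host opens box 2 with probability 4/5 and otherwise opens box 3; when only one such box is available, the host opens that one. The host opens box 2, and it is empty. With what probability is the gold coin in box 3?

5/9

Consider each possible location of the gold coin in turn.
If it is in box 1 (prior 1/3): box 2 is available, opened with probability 4/5; weight (1/3)·(4/5) = 4/15.
If it is in box 2 (prior 1/3): the host opened box 2, so this case is ruled out; weight (1/3)·0 = 0.
If it is in box 3 (prior 1/3): only box 2 is available, probability 1; weight (1/3)·1 = 1/3.
The weights sum to 3/5.
So P(the gold coin in box 3 | the host opened box 2) = (1/3) / (3/5) = 5/9.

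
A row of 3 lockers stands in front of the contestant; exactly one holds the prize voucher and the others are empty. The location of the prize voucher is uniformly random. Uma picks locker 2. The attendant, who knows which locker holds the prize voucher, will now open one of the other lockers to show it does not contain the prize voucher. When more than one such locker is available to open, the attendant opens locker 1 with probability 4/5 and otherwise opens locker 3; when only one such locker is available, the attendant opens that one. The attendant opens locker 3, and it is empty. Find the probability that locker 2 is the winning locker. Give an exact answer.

1/6

Consider each possible location of the prize voucher in turn.
If it is in locker 1 (prior 1/3): only locker 3 is available, probability 1; weight (1/3)·1 = 1/3.
If it is in locker 2 (prior 1/3): locker 1 is available but not opened, probability 1/5; weight (1/3)·(1/5) = 1/15.
If it is in locker 3 (prior 1/3): the attendant opened locker 3, so this case is ruled out; weight (1/3)·0 = 0.
The weights sum to 2/5.
So P(the prize voucher in locker 2 | the attendant opened locker 3) = (1/15) / (2/5) = 1/6.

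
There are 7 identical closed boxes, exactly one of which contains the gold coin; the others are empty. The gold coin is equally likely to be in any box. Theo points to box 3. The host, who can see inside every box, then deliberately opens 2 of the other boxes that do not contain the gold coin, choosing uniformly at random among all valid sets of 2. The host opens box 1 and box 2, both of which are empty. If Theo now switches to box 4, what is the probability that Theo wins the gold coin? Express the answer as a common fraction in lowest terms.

Apply Bayes' rule, conditioning on where the gold coin actually is.
If it is in either of boxes 1 and 2 (prior 1/7 each): that box was opened and seen not to hold the prize — ruled out; weight (1/7)·0 = 0 each.
If it is in box 3 (prior 1/7): the host has 15 equally likely choices, so probability 1/15; weight (1/7)·(1/15) = 1/105.
If it is in any of boxes 4, 5, 6, and 7 (prior 1/7 each): the host has 10 equally likely choices, so probability 1/10; weight (1/7)·(1/10) = 1/70 each.
The weights sum to 1/15.
So P(the gold coin in box 4 | the host opened box 1 and box 2) = (1/70) / (1/15) = 3/14.

3/14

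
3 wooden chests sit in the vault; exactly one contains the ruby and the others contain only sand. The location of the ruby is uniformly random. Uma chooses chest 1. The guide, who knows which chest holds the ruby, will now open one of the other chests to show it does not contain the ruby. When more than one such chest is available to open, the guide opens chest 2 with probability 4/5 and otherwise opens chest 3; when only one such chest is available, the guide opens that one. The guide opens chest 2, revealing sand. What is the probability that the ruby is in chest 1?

4/9

Condition on the true location of the ruby.
If it is in chest 1 (prior 1/3): chest 2 is available, opened with probability 4/5; weight (1/3)·(4/5) = 4/15.
If it is in chest 2 (prior 1/3): the guide opened chest 2, so this case is ruled out; weight (1/3)·0 = 0.
If it is in chest 3 (prior 1/3): only chest 2 is available, probability 1; weight (1/3)·1 = 1/3.
The weights sum to 3/5.
So P(the ruby in chest 1 | the guide opened chest 2) = (4/15) / (3/5) = 4/9.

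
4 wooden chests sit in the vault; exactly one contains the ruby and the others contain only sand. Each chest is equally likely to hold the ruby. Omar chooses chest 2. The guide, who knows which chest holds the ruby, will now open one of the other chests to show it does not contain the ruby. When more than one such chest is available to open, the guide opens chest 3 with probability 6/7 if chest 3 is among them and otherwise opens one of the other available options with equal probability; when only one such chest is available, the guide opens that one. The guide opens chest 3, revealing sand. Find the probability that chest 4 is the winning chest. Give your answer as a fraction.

Condition on the true location of the ruby.
If it is in any of chests 1, 2, and 4 (prior 1/4 each): chest 3 is available, opened with probability 6/7; weight (1/4)·(6/7) = 3/14 each.
If it is in chest 3 (prior 1/4): the guide opened chest 3, so this case is ruled out; weight (1/4)·0 = 0.
The weights sum to 9/14.
So P(the ruby in chest 4 | the guide opened chest 3) = (3/14) / (9/14) = 1/3.

1/3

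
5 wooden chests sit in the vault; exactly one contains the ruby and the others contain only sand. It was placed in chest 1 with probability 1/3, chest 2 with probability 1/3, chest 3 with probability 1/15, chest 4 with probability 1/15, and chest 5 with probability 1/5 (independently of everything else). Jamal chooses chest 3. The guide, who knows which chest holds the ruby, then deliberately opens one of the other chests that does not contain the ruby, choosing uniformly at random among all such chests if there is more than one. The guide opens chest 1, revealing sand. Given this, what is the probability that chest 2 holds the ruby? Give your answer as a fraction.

Consider each possible location of the ruby in turn.
If it is in chest 1 (prior 1/3): the guide opened chest 1, so this case is ruled out; weight (1/3)·0 = 0.
If it is in chest 2 (prior 1/3): the guide has 3 equally likely choices, so probability 1/3; weight (1/3)·(1/3) = 1/9.
If it is in chest 3 (prior 1/15): the guide has 4 equally likely choices, so probability 1/4; weight (1/15)·(1/4) = 1/60.
If it is in chest 4 (prior 1/15): the guide has 3 equally likely choices, so probability 1/3; weight (1/15)·(1/3) = 1/45.
If it is in chest 5 (prior 1/5): the guide has 3 equally likely choices, so probability 1/3; weight (1/5)·(1/3) = 1/15.
The weights sum to 13/60.
So P(the ruby in chest 2 | the guide opened chest 1) = (1/9) / (13/60) = 20/39.

20/39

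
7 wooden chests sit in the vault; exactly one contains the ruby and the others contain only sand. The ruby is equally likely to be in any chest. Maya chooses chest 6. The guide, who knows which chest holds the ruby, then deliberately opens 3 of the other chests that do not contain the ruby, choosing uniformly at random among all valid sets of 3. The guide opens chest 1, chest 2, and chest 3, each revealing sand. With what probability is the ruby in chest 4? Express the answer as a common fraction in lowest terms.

2/7

Consider each possible location of the ruby in turn.
If it is in any of chests 1, 2, and 3 (prior 1/7 each): that chest was opened and seen not to hold the prize — ruled out; weight (1/7)·0 = 0 each.
If it is in any of chests 4, 5, and 7 (prior 1/7 each): the guide has 10 equally likely choices, so probability 1/10; weight (1/7)·(1/10) = 1/70 each.
If it is in chest 6 (prior 1/7): the guide has 20 equally likely choices, so probability 1/20; weight (1/7)·(1/20) = 1/140.
The weights sum to 1/20.
So P(the ruby in chest 4 | the guide opened chest 1, chest 2, and chest 3) = (1/70) / (1/20) = 2/7.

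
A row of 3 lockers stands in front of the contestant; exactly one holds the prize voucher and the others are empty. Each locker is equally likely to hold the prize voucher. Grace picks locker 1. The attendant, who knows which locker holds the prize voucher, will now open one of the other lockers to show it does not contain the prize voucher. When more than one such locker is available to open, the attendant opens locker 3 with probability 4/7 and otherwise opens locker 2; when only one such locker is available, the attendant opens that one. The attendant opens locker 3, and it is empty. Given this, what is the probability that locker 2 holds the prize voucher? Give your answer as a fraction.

7/11

Consider each possible location of the prize voucher in turn.
If it is in locker 1 (prior 1/3): locker 3 is available, opened with probability 4/7; weight (1/3)·(4/7) = 4/21.
If it is in locker 2 (prior 1/3): only locker 3 is available, probability 1; weight (1/3)·1 = 1/3.
If it is in locker 3 (prior 1/3): the attendant opened locker 3, so this case is ruled out; weight (1/3)·0 = 0.
The weights sum to 11/21.
So P(the prize voucher in locker 2 | the attendant opened locker 3) = (1/3) / (11/21) = 7/11.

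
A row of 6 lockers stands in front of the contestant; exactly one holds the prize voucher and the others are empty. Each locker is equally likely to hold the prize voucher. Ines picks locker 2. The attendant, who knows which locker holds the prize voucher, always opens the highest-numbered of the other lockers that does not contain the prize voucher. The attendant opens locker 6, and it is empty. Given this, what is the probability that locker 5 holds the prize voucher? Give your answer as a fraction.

Apply Bayes' rule, conditioning on where the prize voucher actually is.
If it is in any of lockers 1, 2, 3, 4, and 5 (prior 1/6 each): locker 6 is the highest-numbered option available, probability 1; weight (1/6)·1 = 1/6 each.
If it is in locker 6 (prior 1/6): the attendant opened locker 6, so this case is ruled out; weight (1/6)·0 = 0.
The weights sum to 5/6.
So P(the prize voucher in locker 5 | the attendant opened locker 6) = (1/6) / (5/6) = 1/5.

1/5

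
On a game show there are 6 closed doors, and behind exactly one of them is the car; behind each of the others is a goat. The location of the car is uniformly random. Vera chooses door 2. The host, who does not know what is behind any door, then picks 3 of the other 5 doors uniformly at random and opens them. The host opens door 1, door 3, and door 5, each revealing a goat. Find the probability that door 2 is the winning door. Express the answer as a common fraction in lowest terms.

Because the host chose which doors to open without knowing where the car is, the choice is independent of the prize location. Learning that none of the 3 opened doors holds the car simply rules out those 3 locations and leaves the remaining 3 doors still equally likely by symmetry.
So P(the car behind door 2) = 1/3.

1/3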